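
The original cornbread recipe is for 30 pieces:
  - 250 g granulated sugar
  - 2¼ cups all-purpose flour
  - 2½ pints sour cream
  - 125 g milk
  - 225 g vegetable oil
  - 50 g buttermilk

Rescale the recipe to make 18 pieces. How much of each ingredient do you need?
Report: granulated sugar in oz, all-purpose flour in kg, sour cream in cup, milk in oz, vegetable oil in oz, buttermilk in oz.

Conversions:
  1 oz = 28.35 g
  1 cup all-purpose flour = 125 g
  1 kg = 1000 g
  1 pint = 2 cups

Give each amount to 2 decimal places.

granulated sugar: 5.29 oz; all-purpose flour: 0.17 kg; sour cream: 3.00 cup; milk: 2.65 oz; vegetable oil: 4.76 oz; buttermilk: 1.06 oz

Scaling factor: 18/30 = 3/5 = 0.6.
granulated sugar: 250 g × 3/5 ÷ 28.35 g/oz ≈ 5.29 oz
all-purpose flour: 2.25 cup × 3/5 × 125 g/cup ÷ 1000 g/kg ≈ 0.17 kg
sour cream: 2.5 pint × 3/5 × 2 cup/pint = 3.00 cup
milk: 125 g × 3/5 ÷ 28.35 g/oz ≈ 2.65 oz
vegetable oil: 225 g × 3/5 ÷ 28.35 g/oz ≈ 4.76 oz
buttermilk: 50 g × 3/5 ÷ 28.35 g/oz ≈ 1.06 oz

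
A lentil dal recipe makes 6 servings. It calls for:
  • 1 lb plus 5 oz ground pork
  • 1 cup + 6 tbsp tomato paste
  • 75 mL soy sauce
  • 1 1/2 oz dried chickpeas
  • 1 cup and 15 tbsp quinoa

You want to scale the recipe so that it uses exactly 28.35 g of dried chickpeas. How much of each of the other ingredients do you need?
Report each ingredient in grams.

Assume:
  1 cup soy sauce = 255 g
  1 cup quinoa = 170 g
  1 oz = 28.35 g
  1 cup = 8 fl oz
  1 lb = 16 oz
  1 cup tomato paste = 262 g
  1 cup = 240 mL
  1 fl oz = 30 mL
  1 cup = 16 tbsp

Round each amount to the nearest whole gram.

ground pork: 397 g; tomato paste: 240 g; soy sauce: 53 g; quinoa: 220 g

The original recipe has 42.525 g of dried chickpeas, so the scaling factor is 28.35 ÷ 42.525 = 2/3.
ground pork: (1 lb + 5 oz = 1.3125 lb) × 2/3 × 16 oz/lb × 28.35 g/oz ≈ 397 g
tomato paste: (1 cup + 6 tbsp = 1.375 cup) × 2/3 × 262 g/cup ≈ 240 g
soy sauce: 75 mL × 2/3 ÷ 240 mL/cup × 255 g/cup ≈ 53 g
quinoa: (1 cup + 15 tbsp = 1.9375 cup) × 2/3 × 170 g/cup ≈ 220 g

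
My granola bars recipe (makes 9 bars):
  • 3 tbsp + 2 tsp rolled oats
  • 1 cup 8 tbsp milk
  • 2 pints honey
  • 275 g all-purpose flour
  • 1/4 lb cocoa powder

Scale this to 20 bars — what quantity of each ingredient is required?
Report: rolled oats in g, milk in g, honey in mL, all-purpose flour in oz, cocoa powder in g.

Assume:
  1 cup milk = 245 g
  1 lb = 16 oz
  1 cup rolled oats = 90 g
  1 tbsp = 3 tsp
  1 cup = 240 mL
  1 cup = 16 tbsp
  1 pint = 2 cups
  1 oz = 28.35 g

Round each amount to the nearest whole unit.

rolled oats: 46 g; milk: 817 g; honey: 2133 mL; all-purpose flour: 22 oz; cocoa powder: 252 g

Scaling factor: 20/9.
rolled oats: (3 tbsp + 2 tsp = 11/3 tbsp) × 20/9 ÷ 16 tbsp/cup × 90 g/cup ≈ 46 g
milk: (1 cup + 8 tbsp = 1.5 cup) × 20/9 × 245 g/cup ≈ 817 g
honey: 2 pint × 20/9 × 2 cup/pint × 240 mL/cup ≈ 2133 mL
all-purpose flour: 275 g × 20/9 ÷ 28.35 g/oz ≈ 22 oz
cocoa powder: 0.25 lb × 20/9 × 16 oz/lb × 28.35 g/oz = 252 g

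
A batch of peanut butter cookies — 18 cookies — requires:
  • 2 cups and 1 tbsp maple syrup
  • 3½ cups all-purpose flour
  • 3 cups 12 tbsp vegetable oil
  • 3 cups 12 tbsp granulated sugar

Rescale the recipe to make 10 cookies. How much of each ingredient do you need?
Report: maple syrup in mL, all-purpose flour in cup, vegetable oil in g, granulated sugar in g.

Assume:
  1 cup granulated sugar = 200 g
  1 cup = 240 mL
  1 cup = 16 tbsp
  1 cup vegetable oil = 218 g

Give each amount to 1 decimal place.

Scaling factor: 10/18 = 5/9.
maple syrup: (2 cup + 1 tbsp = 2.0625 cup) × 5/9 × 240 mL/cup = 275.0 mL
all-purpose flour: 3.5 cup × 5/9 ≈ 1.9 cup
vegetable oil: (3 cup + 12 tbsp = 3.75 cup) × 5/9 × 218 g/cup ≈ 454.2 g
granulated sugar: (3 cup + 12 tbsp = 3.75 cup) × 5/9 × 200 g/cup ≈ 416.7 g

maple syrup: 275.0 mL; all-purpose flour: 1.9 cup; vegetable oil: 454.2 g; granulated sugar: 416.7 g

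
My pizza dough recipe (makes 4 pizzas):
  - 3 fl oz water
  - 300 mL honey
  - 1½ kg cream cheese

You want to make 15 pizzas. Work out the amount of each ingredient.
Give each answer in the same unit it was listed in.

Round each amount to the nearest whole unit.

Scaling factor: 15/4 = 3.75.
water: 3 fl oz × 15/4 ≈ 11 fl oz
honey: 300 mL × 15/4 = 1125 mL
cream cheese: 1.5 kg × 15/4 ≈ 6 kg

water: 11 fl oz; honey: 1125 mL; cream cheese: 6 kg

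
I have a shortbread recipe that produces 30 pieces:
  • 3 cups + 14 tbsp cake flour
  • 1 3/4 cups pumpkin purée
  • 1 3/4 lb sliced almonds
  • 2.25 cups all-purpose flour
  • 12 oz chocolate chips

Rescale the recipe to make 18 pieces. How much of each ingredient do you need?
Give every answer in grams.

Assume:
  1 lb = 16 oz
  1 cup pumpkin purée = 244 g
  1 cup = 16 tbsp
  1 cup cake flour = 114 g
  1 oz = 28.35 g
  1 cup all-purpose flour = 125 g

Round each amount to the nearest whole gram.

cake flour: 265 g; pumpkin purée: 256 g; sliced almonds: 476 g; all-purpose flour: 169 g; chocolate chips: 204 g

Scaling factor: 18/30 = 3/5 = 0.6.
cake flour: (3 cup + 14 tbsp = 3.875 cup) × 3/5 × 114 g/cup ≈ 265 g
pumpkin purée: 1.75 cup × 3/5 × 244 g/cup ≈ 256 g
sliced almonds: 1.75 lb × 3/5 × 16 oz/lb × 28.35 g/oz ≈ 476 g
all-purpose flour: 2.25 cup × 3/5 × 125 g/cup ≈ 169 g
chocolate chips: 12 oz × 3/5 × 28.35 g/oz ≈ 204 g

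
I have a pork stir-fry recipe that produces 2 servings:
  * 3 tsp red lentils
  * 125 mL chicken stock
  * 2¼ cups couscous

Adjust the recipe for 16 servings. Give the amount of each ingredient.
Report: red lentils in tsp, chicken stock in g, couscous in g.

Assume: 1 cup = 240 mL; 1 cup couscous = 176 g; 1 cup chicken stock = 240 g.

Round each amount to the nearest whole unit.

Scaling factor: 16/2 = 8.
red lentils: 3 tsp × 8 = 24 tsp
chicken stock: 125 mL × 8 ÷ 240 mL/cup × 240 g/cup = 1000 g
couscous: 2.25 cup × 8 × 176 g/cup = 3168 g

red lentils: 24 tsp; chicken stock: 1000 g; couscous: 3168 g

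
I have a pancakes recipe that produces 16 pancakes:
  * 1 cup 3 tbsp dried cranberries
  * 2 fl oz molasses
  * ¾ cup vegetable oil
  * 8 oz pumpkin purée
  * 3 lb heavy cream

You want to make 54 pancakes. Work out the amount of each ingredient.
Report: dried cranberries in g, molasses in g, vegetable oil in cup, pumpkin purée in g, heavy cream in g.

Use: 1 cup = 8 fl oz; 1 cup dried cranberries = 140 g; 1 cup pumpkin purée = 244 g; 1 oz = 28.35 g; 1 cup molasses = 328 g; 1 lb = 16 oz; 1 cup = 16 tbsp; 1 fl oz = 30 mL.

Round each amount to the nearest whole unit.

Scaling factor: 54/16 = 27/8 = 3.375.
dried cranberries: (1 cup + 3 tbsp = 1.1875 cup) × 27/8 × 140 g/cup ≈ 561 g
molasses: 2 fl oz × 27/8 ÷ 8 fl oz/cup × 328 g/cup ≈ 277 g
vegetable oil: 0.75 cup × 27/8 ≈ 3 cup
pumpkin purée: 8 oz × 27/8 × 28.35 g/oz ≈ 765 g
heavy cream: 3 lb × 27/8 × 16 oz/lb × 28.35 g/oz ≈ 4593 g

dried cranberries: 561 g; molasses: 277 g; vegetable oil: 3 cup; pumpkin purée: 765 g; heavy cream: 4593 g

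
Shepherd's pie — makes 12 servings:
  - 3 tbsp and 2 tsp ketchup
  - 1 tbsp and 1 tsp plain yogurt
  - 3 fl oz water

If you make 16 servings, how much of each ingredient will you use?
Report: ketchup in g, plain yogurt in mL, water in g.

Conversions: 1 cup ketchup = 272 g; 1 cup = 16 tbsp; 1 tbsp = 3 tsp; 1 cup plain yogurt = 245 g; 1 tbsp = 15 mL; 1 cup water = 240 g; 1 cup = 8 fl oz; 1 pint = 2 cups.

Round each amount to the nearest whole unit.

Scaling factor: 16/12 = 4/3.
ketchup: (3 tbsp + 2 tsp = 11/3 tbsp) × 4/3 ÷ 16 tbsp/cup × 272 g/cup ≈ 83 g
plain yogurt: (1 tbsp + 1 tsp = 4/3 tbsp) × 4/3 × 15 mL/tbsp ≈ 27 mL
water: 3 fl oz × 4/3 ÷ 8 fl oz/cup × 240 g/cup = 120 g

ketchup: 83 g; plain yogurt: 27 mL; water: 120 g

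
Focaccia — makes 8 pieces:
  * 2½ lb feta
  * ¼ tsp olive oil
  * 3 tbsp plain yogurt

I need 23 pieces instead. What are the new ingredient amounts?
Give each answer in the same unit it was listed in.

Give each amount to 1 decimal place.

Scaling factor: 23/8 = 2.875.
feta: 2.5 lb × 23/8 ≈ 7.2 lb
olive oil: 0.25 tsp × 23/8 ≈ 0.7 tsp
plain yogurt: 3 tbsp × 23/8 ≈ 8.6 tbsp

feta: 7.2 lb; olive oil: 0.7 tsp; plain yogurt: 8.6 tbsp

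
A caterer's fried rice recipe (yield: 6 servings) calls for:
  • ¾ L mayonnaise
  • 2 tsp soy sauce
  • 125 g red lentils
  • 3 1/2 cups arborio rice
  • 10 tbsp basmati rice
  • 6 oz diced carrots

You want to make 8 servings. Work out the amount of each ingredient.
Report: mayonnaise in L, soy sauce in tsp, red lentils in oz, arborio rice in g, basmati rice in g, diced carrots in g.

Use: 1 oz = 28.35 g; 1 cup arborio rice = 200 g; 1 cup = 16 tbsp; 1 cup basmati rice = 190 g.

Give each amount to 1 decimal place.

Scaling factor: 8/6 = 4/3.
mayonnaise: 0.75 L × 4/3 = 1.0 L
soy sauce: 2 tsp × 4/3 ≈ 2.7 tsp
red lentils: 125 g × 4/3 ÷ 28.35 g/oz ≈ 5.9 oz
arborio rice: 3.5 cup × 4/3 × 200 g/cup ≈ 933.3 g
basmati rice: 10 tbsp × 4/3 ÷ 16 tbsp/cup × 190 g/cup ≈ 158.3 g
diced carrots: 6 oz × 4/3 × 28.35 g/oz = 226.8 g

mayonnaise: 1.0 L; soy sauce: 2.7 tsp; red lentils: 5.9 oz; arborio rice: 933.3 g; basmati rice: 158.3 g; diced carrots: 226.8 g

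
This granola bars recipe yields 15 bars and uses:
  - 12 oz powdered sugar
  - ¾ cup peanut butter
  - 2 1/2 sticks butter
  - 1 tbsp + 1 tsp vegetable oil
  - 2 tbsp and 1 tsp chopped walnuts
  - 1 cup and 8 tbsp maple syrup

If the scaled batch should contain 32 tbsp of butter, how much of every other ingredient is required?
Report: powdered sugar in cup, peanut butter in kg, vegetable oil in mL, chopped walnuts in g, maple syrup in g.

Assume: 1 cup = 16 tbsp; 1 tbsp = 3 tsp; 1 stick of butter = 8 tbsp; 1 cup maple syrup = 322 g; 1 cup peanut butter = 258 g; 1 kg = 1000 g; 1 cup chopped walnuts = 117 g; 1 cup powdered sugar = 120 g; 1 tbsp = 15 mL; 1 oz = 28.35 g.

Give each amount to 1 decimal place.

powdered sugar: 4.5 cup; peanut butter: 0.3 kg; vegetable oil: 32.0 mL; chopped walnuts: 27.3 g; maple syrup: 772.8 g

The original recipe has 20 tbsp of butter, so the scaling factor is 32 ÷ 20 = 8/5 = 1.6.
powdered sugar: 12 oz × 8/5 × 28.35 g/oz ÷ 120 g/cup ≈ 4.5 cup
peanut butter: 0.75 cup × 8/5 × 258 g/cup ÷ 1000 g/kg ≈ 0.3 kg
vegetable oil: (1 tbsp + 1 tsp = 4/3 tbsp) × 8/5 × 15 mL/tbsp = 32.0 mL
chopped walnuts: (2 tbsp + 1 tsp = 7/3 tbsp) × 8/5 ÷ 16 tbsp/cup × 117 g/cup = 27.3 g
maple syrup: (1 cup + 8 tbsp = 1.5 cup) × 8/5 × 322 g/cup = 772.8 g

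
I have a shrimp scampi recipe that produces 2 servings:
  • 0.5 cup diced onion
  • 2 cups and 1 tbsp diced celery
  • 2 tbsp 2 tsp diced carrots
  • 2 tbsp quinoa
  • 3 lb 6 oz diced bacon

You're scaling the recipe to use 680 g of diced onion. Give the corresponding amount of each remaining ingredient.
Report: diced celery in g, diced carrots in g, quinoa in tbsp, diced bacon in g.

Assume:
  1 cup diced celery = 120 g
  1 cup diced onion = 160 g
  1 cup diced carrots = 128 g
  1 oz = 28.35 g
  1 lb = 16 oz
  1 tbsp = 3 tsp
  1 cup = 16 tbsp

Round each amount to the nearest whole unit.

diced celery: 2104 g; diced carrots: 181 g; quinoa: 17 tbsp; diced bacon: 13013 g

The original recipe has 80 g of diced onion, so the scaling factor is 680 ÷ 80 = 17/2 = 8.5.
diced celery: (2 cup + 1 tbsp = 2.0625 cup) × 17/2 × 120 g/cup ≈ 2104 g
diced carrots: (2 tbsp + 2 tsp = 8/3 tbsp) × 17/2 ÷ 16 tbsp/cup × 128 g/cup ≈ 181 g
quinoa: 2 tbsp × 17/2 = 17 tbsp
diced bacon: (3 lb + 6 oz = 3.375 lb) × 17/2 × 16 oz/lb × 28.35 g/oz ≈ 13013 g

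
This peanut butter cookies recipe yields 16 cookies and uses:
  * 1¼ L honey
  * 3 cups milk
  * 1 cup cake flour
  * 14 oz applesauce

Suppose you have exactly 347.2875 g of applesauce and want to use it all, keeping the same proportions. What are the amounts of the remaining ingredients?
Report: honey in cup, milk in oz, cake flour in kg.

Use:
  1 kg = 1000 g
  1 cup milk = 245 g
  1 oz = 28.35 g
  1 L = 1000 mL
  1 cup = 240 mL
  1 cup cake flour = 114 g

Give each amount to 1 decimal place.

honey: 4.6 cup; milk: 22.7 oz; cake flour: 0.1 kg

The original recipe has 396.9 g of applesauce, so the scaling factor is 347.2875 ÷ 396.9 = 7/8 = 0.875.
honey: 1.25 L × 7/8 × 1000 mL/L ÷ 240 mL/cup ≈ 4.6 cup
milk: 3 cup × 7/8 × 245 g/cup ÷ 28.35 g/oz ≈ 22.7 oz
cake flour: 1 cup × 7/8 × 114 g/cup ÷ 1000 g/kg ≈ 0.1 kg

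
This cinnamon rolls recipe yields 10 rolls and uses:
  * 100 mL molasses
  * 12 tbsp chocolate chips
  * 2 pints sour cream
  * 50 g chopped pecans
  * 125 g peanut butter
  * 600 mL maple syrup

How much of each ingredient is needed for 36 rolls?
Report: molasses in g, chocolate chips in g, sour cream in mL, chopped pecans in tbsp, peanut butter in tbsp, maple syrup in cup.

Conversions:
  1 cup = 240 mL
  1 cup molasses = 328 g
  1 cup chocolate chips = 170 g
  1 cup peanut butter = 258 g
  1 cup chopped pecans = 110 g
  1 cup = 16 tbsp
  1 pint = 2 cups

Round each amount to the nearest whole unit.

Scaling factor: 36/10 = 18/5 = 3.6.
molasses: 100 mL × 18/5 ÷ 240 mL/cup × 328 g/cup = 492 g
chocolate chips: 12 tbsp × 18/5 ÷ 16 tbsp/cup × 170 g/cup = 459 g
sour cream: 2 pint × 18/5 × 2 cup/pint × 240 mL/cup = 3456 mL
chopped pecans: 50 g × 18/5 ÷ 110 g/cup × 16 tbsp/cup ≈ 26 tbsp
peanut butter: 125 g × 18/5 ÷ 258 g/cup × 16 tbsp/cup ≈ 28 tbsp
maple syrup: 600 mL × 18/5 ÷ 240 mL/cup = 9 cup

molasses: 492 g; chocolate chips: 459 g; sour cream: 3456 mL; chopped pecans: 26 tbsp; peanut butter: 28 tbsp; maple syrup: 9 cup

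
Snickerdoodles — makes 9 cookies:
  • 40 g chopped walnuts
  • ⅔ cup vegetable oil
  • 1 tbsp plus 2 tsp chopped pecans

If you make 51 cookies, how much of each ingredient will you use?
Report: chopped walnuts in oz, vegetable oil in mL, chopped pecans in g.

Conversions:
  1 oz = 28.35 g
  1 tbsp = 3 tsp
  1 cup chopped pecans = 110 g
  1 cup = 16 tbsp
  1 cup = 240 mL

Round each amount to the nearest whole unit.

Scaling factor: 51/9 = 17/3.
chopped walnuts: 40 g × 17/3 ÷ 28.35 g/oz ≈ 8 oz
vegetable oil: 2/3 cup × 17/3 × 240 mL/cup ≈ 907 mL
chopped pecans: (1 tbsp + 2 tsp = 5/3 tbsp) × 17/3 ÷ 16 tbsp/cup × 110 g/cup ≈ 65 g

chopped walnuts: 8 oz; vegetable oil: 907 mL; chopped pecans: 65 g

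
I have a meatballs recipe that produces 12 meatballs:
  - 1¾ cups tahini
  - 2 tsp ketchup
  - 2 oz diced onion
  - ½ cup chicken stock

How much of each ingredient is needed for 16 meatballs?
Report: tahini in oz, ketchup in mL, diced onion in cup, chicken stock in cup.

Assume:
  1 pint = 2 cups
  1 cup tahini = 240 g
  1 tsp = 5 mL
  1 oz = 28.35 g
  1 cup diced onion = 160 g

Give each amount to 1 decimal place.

tahini: 19.8 oz; ketchup: 13.3 mL; diced onion: 0.5 cup; chicken stock: 0.7 cup

Scaling factor: 16/12 = 4/3.
tahini: 1.75 cup × 4/3 × 240 g/cup ÷ 28.35 g/oz ≈ 19.8 oz
ketchup: 2 tsp × 4/3 × 5 mL/tsp ≈ 13.3 mL
diced onion: 2 oz × 4/3 × 28.35 g/oz ÷ 160 g/cup ≈ 0.5 cup
chicken stock: 0.5 cup × 4/3 ≈ 0.7 cup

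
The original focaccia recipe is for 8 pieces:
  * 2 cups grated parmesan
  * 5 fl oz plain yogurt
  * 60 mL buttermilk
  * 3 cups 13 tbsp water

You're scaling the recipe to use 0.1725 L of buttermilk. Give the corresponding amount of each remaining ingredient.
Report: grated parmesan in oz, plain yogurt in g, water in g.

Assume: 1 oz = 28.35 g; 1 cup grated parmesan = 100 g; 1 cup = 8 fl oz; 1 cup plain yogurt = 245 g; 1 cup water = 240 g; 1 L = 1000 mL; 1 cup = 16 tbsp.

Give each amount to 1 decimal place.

The original recipe has 0.06 L of buttermilk, so the scaling factor is 0.1725 ÷ 0.06 = 23/8 = 2.875.
grated parmesan: 2 cup × 23/8 × 100 g/cup ÷ 28.35 g/oz ≈ 20.3 oz
plain yogurt: 5 fl oz × 23/8 ÷ 8 fl oz/cup × 245 g/cup ≈ 440.2 g
water: (3 cup + 13 tbsp = 3.8125 cup) × 23/8 × 240 g/cup ≈ 2630.6 g

grated parmesan: 20.3 oz; plain yogurt: 440.2 g; water: 2630.6 g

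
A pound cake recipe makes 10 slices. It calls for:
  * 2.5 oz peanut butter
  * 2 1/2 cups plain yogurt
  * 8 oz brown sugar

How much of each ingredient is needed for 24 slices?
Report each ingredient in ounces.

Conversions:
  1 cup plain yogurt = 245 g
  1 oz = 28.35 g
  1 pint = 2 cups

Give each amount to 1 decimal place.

Scaling factor: 24/10 = 12/5 = 2.4.
peanut butter: 2.5 oz × 12/5 = 6.0 oz
plain yogurt: 2.5 cup × 12/5 × 245 g/cup ÷ 28.35 g/oz ≈ 51.9 oz
brown sugar: 8 oz × 12/5 = 19.2 oz

peanut butter: 6.0 oz; plain yogurt: 51.9 oz; brown sugar: 19.2 oz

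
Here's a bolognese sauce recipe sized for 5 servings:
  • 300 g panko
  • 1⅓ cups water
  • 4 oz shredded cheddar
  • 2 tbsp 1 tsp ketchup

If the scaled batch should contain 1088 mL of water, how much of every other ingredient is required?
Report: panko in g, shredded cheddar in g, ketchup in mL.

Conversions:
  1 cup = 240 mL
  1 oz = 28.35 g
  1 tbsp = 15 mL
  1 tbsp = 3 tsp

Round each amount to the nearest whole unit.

panko: 1020 g; shredded cheddar: 386 g; ketchup: 119 mL

The original recipe has 320 mL of water, so the scaling factor is 1088 ÷ 320 = 17/5 = 3.4.
panko: 300 g × 17/5 = 1020 g
shredded cheddar: 4 oz × 17/5 × 28.35 g/oz ≈ 386 g
ketchup: (2 tbsp + 1 tsp = 7/3 tbsp) × 17/5 × 15 mL/tbsp = 119 mL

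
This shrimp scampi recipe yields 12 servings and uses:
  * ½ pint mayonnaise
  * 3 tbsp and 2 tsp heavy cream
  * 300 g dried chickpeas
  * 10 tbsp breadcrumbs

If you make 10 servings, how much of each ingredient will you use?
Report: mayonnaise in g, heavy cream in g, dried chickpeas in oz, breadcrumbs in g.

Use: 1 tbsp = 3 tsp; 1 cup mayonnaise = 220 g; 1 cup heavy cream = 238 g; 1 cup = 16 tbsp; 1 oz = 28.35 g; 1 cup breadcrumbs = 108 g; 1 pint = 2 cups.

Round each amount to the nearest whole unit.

mayonnaise: 183 g; heavy cream: 45 g; dried chickpeas: 9 oz; breadcrumbs: 56 g

Scaling factor: 10/12 = 5/6.
mayonnaise: 0.5 pint × 5/6 × 2 cup/pint × 220 g/cup ≈ 183 g
heavy cream: (3 tbsp + 2 tsp = 11/3 tbsp) × 5/6 ÷ 16 tbsp/cup × 238 g/cup ≈ 45 g
dried chickpeas: 300 g × 5/6 ÷ 28.35 g/oz ≈ 9 oz
breadcrumbs: 10 tbsp × 5/6 ÷ 16 tbsp/cup × 108 g/cup ≈ 56 g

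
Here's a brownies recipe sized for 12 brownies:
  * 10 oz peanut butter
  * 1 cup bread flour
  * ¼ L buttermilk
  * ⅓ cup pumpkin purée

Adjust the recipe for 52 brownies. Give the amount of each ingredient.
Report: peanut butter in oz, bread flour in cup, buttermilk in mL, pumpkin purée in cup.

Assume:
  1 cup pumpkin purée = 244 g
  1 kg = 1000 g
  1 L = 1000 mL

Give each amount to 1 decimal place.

Scaling factor: 52/12 = 13/3.
peanut butter: 10 oz × 13/3 ≈ 43.3 oz
bread flour: 1 cup × 13/3 ≈ 4.3 cup
buttermilk: 0.25 L × 13/3 × 1000 mL/L ≈ 1083.3 mL
pumpkin purée: 1/3 cup × 13/3 ≈ 1.4 cup

peanut butter: 43.3 oz; bread flour: 4.3 cup; buttermilk: 1083.3 mL; pumpkin purée: 1.4 cup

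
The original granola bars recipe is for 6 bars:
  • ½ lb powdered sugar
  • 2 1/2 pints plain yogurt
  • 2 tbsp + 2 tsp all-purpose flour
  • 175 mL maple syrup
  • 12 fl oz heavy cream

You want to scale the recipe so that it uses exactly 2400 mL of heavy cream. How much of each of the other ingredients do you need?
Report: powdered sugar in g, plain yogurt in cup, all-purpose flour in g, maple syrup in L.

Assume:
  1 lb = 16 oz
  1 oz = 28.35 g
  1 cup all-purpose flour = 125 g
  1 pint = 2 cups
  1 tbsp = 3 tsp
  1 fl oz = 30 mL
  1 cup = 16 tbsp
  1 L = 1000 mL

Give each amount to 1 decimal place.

powdered sugar: 1512.0 g; plain yogurt: 33.3 cup; all-purpose flour: 138.9 g; maple syrup: 1.2 L

The original recipe has 360 mL of heavy cream, so the scaling factor is 2400 ÷ 360 = 20/3.
powdered sugar: 0.5 lb × 20/3 × 16 oz/lb × 28.35 g/oz = 1512.0 g
plain yogurt: 2.5 pint × 20/3 × 2 cup/pint ≈ 33.3 cup
all-purpose flour: (2 tbsp + 2 tsp = 8/3 tbsp) × 20/3 ÷ 16 tbsp/cup × 125 g/cup ≈ 138.9 g
maple syrup: 175 mL × 20/3 ÷ 1000 mL/L ≈ 1.2 L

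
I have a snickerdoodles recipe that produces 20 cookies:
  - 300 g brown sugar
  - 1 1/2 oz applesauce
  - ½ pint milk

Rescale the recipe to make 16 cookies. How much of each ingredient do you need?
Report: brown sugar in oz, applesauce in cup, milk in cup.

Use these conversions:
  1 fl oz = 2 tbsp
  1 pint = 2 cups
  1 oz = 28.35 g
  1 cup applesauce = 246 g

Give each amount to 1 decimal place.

Scaling factor: 16/20 = 4/5 = 0.8.
brown sugar: 300 g × 4/5 ÷ 28.35 g/oz ≈ 8.5 oz
applesauce: 1.5 oz × 4/5 × 28.35 g/oz ÷ 246 g/cup ≈ 0.1 cup
milk: 0.5 pint × 4/5 × 2 cup/pint = 0.8 cup

brown sugar: 8.5 oz; applesauce: 0.1 cup; milk: 0.8 cup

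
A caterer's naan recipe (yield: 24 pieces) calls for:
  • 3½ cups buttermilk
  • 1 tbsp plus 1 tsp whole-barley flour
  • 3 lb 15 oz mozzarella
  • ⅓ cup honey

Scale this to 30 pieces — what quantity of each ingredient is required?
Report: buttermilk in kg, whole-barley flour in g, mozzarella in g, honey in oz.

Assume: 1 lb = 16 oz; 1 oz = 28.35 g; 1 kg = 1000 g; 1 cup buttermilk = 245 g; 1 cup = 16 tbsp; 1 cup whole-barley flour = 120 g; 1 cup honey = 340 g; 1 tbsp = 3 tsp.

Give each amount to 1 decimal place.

Scaling factor: 30/24 = 5/4 = 1.25.
buttermilk: 3.5 cup × 5/4 × 245 g/cup ÷ 1000 g/kg ≈ 1.1 kg
whole-barley flour: (1 tbsp + 1 tsp = 4/3 tbsp) × 5/4 ÷ 16 tbsp/cup × 120 g/cup = 12.5 g
mozzarella: (3 lb + 15 oz = 3.9375 lb) × 5/4 × 16 oz/lb × 28.35 g/oz ≈ 2232.6 g
honey: 1/3 cup × 5/4 × 340 g/cup ÷ 28.35 g/oz ≈ 5.0 oz

buttermilk: 1.1 kg; whole-barley flour: 12.5 g; mozzarella: 2232.6 g; honey: 5.0 oz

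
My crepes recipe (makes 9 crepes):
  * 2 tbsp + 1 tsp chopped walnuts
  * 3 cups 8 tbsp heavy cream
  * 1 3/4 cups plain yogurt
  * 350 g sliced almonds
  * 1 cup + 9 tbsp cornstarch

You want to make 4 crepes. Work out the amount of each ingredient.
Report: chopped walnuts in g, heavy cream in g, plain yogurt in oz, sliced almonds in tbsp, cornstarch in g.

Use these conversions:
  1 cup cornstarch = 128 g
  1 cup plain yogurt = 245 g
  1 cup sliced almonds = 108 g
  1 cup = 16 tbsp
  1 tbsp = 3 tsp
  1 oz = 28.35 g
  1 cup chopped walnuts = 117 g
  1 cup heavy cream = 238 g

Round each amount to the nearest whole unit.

chopped walnuts: 8 g; heavy cream: 370 g; plain yogurt: 7 oz; sliced almonds: 23 tbsp; cornstarch: 89 g

Scaling factor: 4/9.
chopped walnuts: (2 tbsp + 1 tsp = 7/3 tbsp) × 4/9 ÷ 16 tbsp/cup × 117 g/cup ≈ 8 g
heavy cream: (3 cup + 8 tbsp = 3.5 cup) × 4/9 × 238 g/cup ≈ 370 g
plain yogurt: 1.75 cup × 4/9 × 245 g/cup ÷ 28.35 g/oz ≈ 7 oz
sliced almonds: 350 g × 4/9 ÷ 108 g/cup × 16 tbsp/cup ≈ 23 tbsp
cornstarch: (1 cup + 9 tbsp = 1.5625 cup) × 4/9 × 128 g/cup ≈ 89 g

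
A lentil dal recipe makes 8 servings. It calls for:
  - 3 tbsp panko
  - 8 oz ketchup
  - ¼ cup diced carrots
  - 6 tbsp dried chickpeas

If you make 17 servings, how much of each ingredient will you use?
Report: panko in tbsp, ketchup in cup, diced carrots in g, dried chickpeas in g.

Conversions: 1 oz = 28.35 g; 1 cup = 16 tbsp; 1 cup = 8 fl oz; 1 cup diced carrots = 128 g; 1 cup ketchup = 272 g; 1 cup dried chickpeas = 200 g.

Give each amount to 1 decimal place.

Scaling factor: 17/8 = 2.125.
panko: 3 tbsp × 17/8 ≈ 6.4 tbsp
ketchup: 8 oz × 17/8 × 28.35 g/oz ÷ 272 g/cup ≈ 1.8 cup
diced carrots: 0.25 cup × 17/8 × 128 g/cup = 68.0 g
dried chickpeas: 6 tbsp × 17/8 ÷ 16 tbsp/cup × 200 g/cup ≈ 159.4 g

panko: 6.4 tbsp; ketchup: 1.8 cup; diced carrots: 68.0 g; dried chickpeas: 159.4 g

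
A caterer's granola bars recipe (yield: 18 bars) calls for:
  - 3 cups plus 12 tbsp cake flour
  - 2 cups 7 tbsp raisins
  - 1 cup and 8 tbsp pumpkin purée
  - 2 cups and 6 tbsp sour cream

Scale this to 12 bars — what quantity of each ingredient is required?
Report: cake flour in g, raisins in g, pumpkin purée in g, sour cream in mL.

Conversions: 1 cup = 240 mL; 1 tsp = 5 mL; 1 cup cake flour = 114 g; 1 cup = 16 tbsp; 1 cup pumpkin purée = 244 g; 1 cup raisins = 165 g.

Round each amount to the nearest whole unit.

cake flour: 285 g; raisins: 268 g; pumpkin purée: 244 g; sour cream: 380 mL

Scaling factor: 12/18 = 2/3.
cake flour: (3 cup + 12 tbsp = 3.75 cup) × 2/3 × 114 g/cup = 285 g
raisins: (2 cup + 7 tbsp = 2.4375 cup) × 2/3 × 165 g/cup ≈ 268 g
pumpkin purée: (1 cup + 8 tbsp = 1.5 cup) × 2/3 × 244 g/cup = 244 g
sour cream: (2 cup + 6 tbsp = 2.375 cup) × 2/3 × 240 mL/cup = 380 mL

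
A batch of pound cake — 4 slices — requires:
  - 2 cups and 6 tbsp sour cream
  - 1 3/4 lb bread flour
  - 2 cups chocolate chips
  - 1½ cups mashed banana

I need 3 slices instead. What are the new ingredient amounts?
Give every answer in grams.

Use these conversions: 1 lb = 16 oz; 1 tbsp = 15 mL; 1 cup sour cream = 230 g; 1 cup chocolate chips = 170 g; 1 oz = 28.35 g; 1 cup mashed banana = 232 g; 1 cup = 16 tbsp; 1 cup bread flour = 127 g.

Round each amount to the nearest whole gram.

Scaling factor: 3/4 = 0.75.
sour cream: (2 cup + 6 tbsp = 2.375 cup) × 3/4 × 230 g/cup ≈ 410 g
bread flour: 1.75 lb × 3/4 × 16 oz/lb × 28.35 g/oz ≈ 595 g
chocolate chips: 2 cup × 3/4 × 170 g/cup = 255 g
mashed banana: 1.5 cup × 3/4 × 232 g/cup = 261 g

sour cream: 410 g; bread flour: 595 g; chocolate chips: 255 g; mashed banana: 261 g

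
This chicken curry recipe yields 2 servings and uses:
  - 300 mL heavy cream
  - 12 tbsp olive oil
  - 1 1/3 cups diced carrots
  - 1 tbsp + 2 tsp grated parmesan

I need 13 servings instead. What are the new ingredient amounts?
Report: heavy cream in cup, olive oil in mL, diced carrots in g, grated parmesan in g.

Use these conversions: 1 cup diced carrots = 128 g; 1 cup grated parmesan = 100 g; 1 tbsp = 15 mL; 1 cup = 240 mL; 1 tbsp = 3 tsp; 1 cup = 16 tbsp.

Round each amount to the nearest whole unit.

heavy cream: 8 cup; olive oil: 1170 mL; diced carrots: 1109 g; grated parmesan: 68 g

Scaling factor: 13/2 = 6.5.
heavy cream: 300 mL × 13/2 ÷ 240 mL/cup ≈ 8 cup
olive oil: 12 tbsp × 13/2 × 15 mL/tbsp = 1170 mL
diced carrots: 4/3 cup × 13/2 × 128 g/cup ≈ 1109 g
grated parmesan: (1 tbsp + 2 tsp = 5/3 tbsp) × 13/2 ÷ 16 tbsp/cup × 100 g/cup ≈ 68 g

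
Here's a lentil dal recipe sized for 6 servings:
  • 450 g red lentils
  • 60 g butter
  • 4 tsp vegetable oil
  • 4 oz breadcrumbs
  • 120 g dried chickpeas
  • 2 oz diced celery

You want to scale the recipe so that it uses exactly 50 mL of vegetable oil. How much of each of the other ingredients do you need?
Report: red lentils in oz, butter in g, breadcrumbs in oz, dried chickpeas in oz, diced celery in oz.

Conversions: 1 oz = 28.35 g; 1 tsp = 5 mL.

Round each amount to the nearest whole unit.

red lentils: 40 oz; butter: 150 g; breadcrumbs: 10 oz; dried chickpeas: 11 oz; diced celery: 5 oz

The original recipe has 20 mL of vegetable oil, so the scaling factor is 50 ÷ 20 = 5/2 = 2.5.
red lentils: 450 g × 5/2 ÷ 28.35 g/oz ≈ 40 oz
butter: 60 g × 5/2 = 150 g
breadcrumbs: 4 oz × 5/2 = 10 oz
dried chickpeas: 120 g × 5/2 ÷ 28.35 g/oz ≈ 11 oz
diced celery: 2 oz × 5/2 = 5 oz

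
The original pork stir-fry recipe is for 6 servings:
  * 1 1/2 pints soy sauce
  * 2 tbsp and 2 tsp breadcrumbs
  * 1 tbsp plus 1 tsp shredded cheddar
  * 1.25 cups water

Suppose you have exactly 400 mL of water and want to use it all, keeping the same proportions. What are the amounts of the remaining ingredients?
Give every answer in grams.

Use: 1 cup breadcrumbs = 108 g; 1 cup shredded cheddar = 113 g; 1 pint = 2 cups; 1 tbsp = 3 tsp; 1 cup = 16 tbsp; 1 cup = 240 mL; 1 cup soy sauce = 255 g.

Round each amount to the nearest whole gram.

The original recipe has 300 mL of water, so the scaling factor is 400 ÷ 300 = 4/3.
soy sauce: 1.5 pint × 4/3 × 2 cup/pint × 255 g/cup = 1020 g
breadcrumbs: (2 tbsp + 2 tsp = 8/3 tbsp) × 4/3 ÷ 16 tbsp/cup × 108 g/cup = 24 g
shredded cheddar: (1 tbsp + 1 tsp = 4/3 tbsp) × 4/3 ÷ 16 tbsp/cup × 113 g/cup ≈ 13 g

soy sauce: 1020 g; breadcrumbs: 24 g; shredded cheddar: 13 g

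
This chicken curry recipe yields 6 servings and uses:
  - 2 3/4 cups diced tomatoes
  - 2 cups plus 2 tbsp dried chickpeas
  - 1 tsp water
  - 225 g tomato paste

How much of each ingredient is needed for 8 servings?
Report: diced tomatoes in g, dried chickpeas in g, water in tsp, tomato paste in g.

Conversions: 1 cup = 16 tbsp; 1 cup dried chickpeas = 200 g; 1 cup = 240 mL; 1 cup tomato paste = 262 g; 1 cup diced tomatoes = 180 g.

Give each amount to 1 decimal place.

Scaling factor: 8/6 = 4/3.
diced tomatoes: 2.75 cup × 4/3 × 180 g/cup = 660.0 g
dried chickpeas: (2 cup + 2 tbsp = 2.125 cup) × 4/3 × 200 g/cup ≈ 566.7 g
water: 1 tsp × 4/3 ≈ 1.3 tsp
tomato paste: 225 g × 4/3 = 300.0 g

diced tomatoes: 660.0 g; dried chickpeas: 566.7 g; water: 1.3 tsp; tomato paste: 300.0 g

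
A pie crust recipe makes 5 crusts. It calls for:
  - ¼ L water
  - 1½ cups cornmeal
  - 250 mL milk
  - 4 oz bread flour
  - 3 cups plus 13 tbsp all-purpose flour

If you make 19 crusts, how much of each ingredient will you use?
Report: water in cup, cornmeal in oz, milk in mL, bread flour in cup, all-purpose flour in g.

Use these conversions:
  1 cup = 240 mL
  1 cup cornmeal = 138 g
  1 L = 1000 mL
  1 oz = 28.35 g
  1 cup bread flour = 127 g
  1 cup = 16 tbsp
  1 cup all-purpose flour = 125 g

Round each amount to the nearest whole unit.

Scaling factor: 19/5 = 3.8.
water: 0.25 L × 19/5 × 1000 mL/L ÷ 240 mL/cup ≈ 4 cup
cornmeal: 1.5 cup × 19/5 × 138 g/cup ÷ 28.35 g/oz ≈ 28 oz
milk: 250 mL × 19/5 = 950 mL
bread flour: 4 oz × 19/5 × 28.35 g/oz ÷ 127 g/cup ≈ 3 cup
all-purpose flour: (3 cup + 13 tbsp = 3.8125 cup) × 19/5 × 125 g/cup ≈ 1811 g

water: 4 cup; cornmeal: 28 oz; milk: 950 mL; bread flour: 3 cup; all-purpose flour: 1811 g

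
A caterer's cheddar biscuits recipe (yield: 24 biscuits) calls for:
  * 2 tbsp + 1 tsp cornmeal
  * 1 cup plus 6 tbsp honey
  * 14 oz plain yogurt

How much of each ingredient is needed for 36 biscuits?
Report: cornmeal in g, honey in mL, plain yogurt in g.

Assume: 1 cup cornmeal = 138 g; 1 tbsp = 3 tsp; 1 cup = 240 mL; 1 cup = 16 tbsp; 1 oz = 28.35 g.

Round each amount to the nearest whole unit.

Scaling factor: 36/24 = 3/2 = 1.5.
cornmeal: (2 tbsp + 1 tsp = 7/3 tbsp) × 3/2 ÷ 16 tbsp/cup × 138 g/cup ≈ 30 g
honey: (1 cup + 6 tbsp = 1.375 cup) × 3/2 × 240 mL/cup = 495 mL
plain yogurt: 14 oz × 3/2 × 28.35 g/oz ≈ 595 g

cornmeal: 30 g; honey: 495 mL; plain yogurt: 595 g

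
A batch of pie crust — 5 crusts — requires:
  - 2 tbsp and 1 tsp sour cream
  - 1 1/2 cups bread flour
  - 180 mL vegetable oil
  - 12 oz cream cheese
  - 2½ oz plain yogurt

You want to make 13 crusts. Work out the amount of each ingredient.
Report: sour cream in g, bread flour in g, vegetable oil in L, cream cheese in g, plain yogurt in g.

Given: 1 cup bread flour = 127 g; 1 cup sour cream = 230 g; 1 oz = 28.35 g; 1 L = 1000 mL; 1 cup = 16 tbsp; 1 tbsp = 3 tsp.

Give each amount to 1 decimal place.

Scaling factor: 13/5 = 2.6.
sour cream: (2 tbsp + 1 tsp = 7/3 tbsp) × 13/5 ÷ 16 tbsp/cup × 230 g/cup ≈ 87.2 g
bread flour: 1.5 cup × 13/5 × 127 g/cup = 495.3 g
vegetable oil: 180 mL × 13/5 ÷ 1000 mL/L ≈ 0.5 L
cream cheese: 12 oz × 13/5 × 28.35 g/oz ≈ 884.5 g
plain yogurt: 2.5 oz × 13/5 × 28.35 g/oz ≈ 184.3 g

sour cream: 87.2 g; bread flour: 495.3 g; vegetable oil: 0.5 L; cream cheese: 884.5 g; plain yogurt: 184.3 g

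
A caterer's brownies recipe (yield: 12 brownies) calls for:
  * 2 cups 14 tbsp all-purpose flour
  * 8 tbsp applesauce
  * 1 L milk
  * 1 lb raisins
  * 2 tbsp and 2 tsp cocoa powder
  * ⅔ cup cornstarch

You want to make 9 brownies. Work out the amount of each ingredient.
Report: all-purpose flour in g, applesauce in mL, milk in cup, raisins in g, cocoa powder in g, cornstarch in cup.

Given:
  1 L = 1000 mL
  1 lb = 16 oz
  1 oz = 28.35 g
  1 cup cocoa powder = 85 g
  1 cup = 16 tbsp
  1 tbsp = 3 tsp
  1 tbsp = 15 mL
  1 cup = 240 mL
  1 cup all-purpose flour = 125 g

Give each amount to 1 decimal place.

all-purpose flour: 269.5 g; applesauce: 90.0 mL; milk: 3.1 cup; raisins: 340.2 g; cocoa powder: 10.6 g; cornstarch: 0.5 cup

Scaling factor: 9/12 = 3/4 = 0.75.
all-purpose flour: (2 cup + 14 tbsp = 2.875 cup) × 3/4 × 125 g/cup ≈ 269.5 g
applesauce: 8 tbsp × 3/4 × 15 mL/tbsp = 90.0 mL
milk: 1 L × 3/4 × 1000 mL/L ÷ 240 mL/cup ≈ 3.1 cup
raisins: 1 lb × 3/4 × 16 oz/lb × 28.35 g/oz = 340.2 g
cocoa powder: (2 tbsp + 2 tsp = 8/3 tbsp) × 3/4 ÷ 16 tbsp/cup × 85 g/cup ≈ 10.6 g
cornstarch: 2/3 cup × 3/4 = 0.5 cup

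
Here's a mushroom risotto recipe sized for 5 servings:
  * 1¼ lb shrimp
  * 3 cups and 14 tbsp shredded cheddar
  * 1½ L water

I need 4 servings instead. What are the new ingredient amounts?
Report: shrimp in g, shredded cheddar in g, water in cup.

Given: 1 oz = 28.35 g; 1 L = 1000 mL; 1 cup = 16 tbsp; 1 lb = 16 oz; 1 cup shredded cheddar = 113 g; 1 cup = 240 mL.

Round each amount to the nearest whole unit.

Scaling factor: 4/5 = 0.8.
shrimp: 1.25 lb × 4/5 × 16 oz/lb × 28.35 g/oz ≈ 454 g
shredded cheddar: (3 cup + 14 tbsp = 3.875 cup) × 4/5 × 113 g/cup ≈ 350 g
water: 1.5 L × 4/5 × 1000 mL/L ÷ 240 mL/cup = 5 cup

shrimp: 454 g; shredded cheddar: 350 g; water: 5 cup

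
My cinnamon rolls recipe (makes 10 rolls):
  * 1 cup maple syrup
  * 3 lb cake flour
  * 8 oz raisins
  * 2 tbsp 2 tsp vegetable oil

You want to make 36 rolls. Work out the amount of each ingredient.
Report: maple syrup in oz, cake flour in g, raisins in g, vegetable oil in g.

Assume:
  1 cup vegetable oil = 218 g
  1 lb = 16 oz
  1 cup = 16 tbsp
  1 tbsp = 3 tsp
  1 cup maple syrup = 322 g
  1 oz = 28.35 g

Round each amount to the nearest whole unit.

maple syrup: 41 oz; cake flour: 4899 g; raisins: 816 g; vegetable oil: 131 g

Scaling factor: 36/10 = 18/5 = 3.6.
maple syrup: 1 cup × 18/5 × 322 g/cup ÷ 28.35 g/oz ≈ 41 oz
cake flour: 3 lb × 18/5 × 16 oz/lb × 28.35 g/oz ≈ 4899 g
raisins: 8 oz × 18/5 × 28.35 g/oz ≈ 816 g
vegetable oil: (2 tbsp + 2 tsp = 8/3 tbsp) × 18/5 ÷ 16 tbsp/cup × 218 g/cup ≈ 131 g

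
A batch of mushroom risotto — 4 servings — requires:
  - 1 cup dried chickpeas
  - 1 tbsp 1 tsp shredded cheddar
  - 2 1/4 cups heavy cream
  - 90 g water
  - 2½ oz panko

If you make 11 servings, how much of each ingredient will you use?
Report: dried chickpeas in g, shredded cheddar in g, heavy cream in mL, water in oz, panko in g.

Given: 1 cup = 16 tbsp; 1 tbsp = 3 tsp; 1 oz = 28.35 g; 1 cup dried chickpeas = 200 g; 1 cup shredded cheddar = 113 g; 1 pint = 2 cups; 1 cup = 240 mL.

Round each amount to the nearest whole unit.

dried chickpeas: 550 g; shredded cheddar: 26 g; heavy cream: 1485 mL; water: 9 oz; panko: 195 g

Scaling factor: 11/4 = 2.75.
dried chickpeas: 1 cup × 11/4 × 200 g/cup = 550 g
shredded cheddar: (1 tbsp + 1 tsp = 4/3 tbsp) × 11/4 ÷ 16 tbsp/cup × 113 g/cup ≈ 26 g
heavy cream: 2.25 cup × 11/4 × 240 mL/cup = 1485 mL
water: 90 g × 11/4 ÷ 28.35 g/oz ≈ 9 oz
panko: 2.5 oz × 11/4 × 28.35 g/oz ≈ 195 g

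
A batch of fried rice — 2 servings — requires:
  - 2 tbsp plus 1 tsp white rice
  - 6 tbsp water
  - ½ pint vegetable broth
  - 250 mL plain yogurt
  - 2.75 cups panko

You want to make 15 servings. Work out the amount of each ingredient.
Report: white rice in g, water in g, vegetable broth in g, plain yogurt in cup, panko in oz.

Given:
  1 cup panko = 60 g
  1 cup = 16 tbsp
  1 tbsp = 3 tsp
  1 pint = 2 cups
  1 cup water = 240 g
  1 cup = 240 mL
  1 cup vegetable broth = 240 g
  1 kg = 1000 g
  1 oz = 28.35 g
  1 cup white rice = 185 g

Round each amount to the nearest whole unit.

white rice: 202 g; water: 675 g; vegetable broth: 1800 g; plain yogurt: 8 cup; panko: 44 oz

Scaling factor: 15/2 = 7.5.
white rice: (2 tbsp + 1 tsp = 7/3 tbsp) × 15/2 ÷ 16 tbsp/cup × 185 g/cup ≈ 202 g
water: 6 tbsp × 15/2 ÷ 16 tbsp/cup × 240 g/cup = 675 g
vegetable broth: 0.5 pint × 15/2 × 2 cup/pint × 240 g/cup = 1800 g
plain yogurt: 250 mL × 15/2 ÷ 240 mL/cup ≈ 8 cup
panko: 2.75 cup × 15/2 × 60 g/cup ÷ 28.35 g/oz ≈ 44 oz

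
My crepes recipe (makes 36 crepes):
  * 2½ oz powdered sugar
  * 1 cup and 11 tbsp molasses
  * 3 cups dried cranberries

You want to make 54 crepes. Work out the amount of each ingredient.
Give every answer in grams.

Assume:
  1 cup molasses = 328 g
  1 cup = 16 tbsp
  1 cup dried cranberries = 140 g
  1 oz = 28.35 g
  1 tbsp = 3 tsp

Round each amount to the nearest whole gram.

powdered sugar: 106 g; molasses: 830 g; dried cranberries: 630 g

Scaling factor: 54/36 = 3/2 = 1.5.
powdered sugar: 2.5 oz × 3/2 × 28.35 g/oz ≈ 106 g
molasses: (1 cup + 11 tbsp = 1.6875 cup) × 3/2 × 328 g/cup ≈ 830 g
dried cranberries: 3 cup × 3/2 × 140 g/cup = 630 g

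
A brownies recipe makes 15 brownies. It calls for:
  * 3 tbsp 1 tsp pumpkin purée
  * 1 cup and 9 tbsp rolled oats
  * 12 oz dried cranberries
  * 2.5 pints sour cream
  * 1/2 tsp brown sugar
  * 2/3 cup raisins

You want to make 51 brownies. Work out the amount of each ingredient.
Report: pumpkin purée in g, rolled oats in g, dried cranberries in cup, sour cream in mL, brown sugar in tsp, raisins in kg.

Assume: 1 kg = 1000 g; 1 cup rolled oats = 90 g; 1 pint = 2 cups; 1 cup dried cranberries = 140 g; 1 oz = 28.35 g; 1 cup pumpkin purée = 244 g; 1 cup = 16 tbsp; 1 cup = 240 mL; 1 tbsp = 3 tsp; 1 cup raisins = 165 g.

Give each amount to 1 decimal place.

pumpkin purée: 172.8 g; rolled oats: 478.1 g; dried cranberries: 8.3 cup; sour cream: 4080.0 mL; brown sugar: 1.7 tsp; raisins: 0.4 kg

Scaling factor: 51/15 = 17/5 = 3.4.
pumpkin purée: (3 tbsp + 1 tsp = 10/3 tbsp) × 17/5 ÷ 16 tbsp/cup × 244 g/cup ≈ 172.8 g
rolled oats: (1 cup + 9 tbsp = 1.5625 cup) × 17/5 × 90 g/cup ≈ 478.1 g
dried cranberries: 12 oz × 17/5 × 28.35 g/oz ÷ 140 g/cup ≈ 8.3 cup
sour cream: 2.5 pint × 17/5 × 2 cup/pint × 240 mL/cup = 4080.0 mL
brown sugar: 0.5 tsp × 17/5 = 1.7 tsp
raisins: 2/3 cup × 17/5 × 165 g/cup ÷ 1000 g/kg ≈ 0.4 kg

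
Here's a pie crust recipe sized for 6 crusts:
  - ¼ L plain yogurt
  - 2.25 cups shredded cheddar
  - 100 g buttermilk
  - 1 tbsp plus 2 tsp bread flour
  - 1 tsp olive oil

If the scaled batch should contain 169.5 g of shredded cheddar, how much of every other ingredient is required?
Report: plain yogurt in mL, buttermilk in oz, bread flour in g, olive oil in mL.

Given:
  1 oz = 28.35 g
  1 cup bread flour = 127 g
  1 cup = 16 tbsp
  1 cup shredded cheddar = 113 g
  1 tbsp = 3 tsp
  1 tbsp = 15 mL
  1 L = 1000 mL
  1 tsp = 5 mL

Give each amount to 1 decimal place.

plain yogurt: 166.7 mL; buttermilk: 2.4 oz; bread flour: 8.8 g; olive oil: 3.3 mL

The original recipe has 254.25 g of shredded cheddar, so the scaling factor is 169.5 ÷ 254.25 = 2/3.
plain yogurt: 0.25 L × 2/3 × 1000 mL/L ≈ 166.7 mL
buttermilk: 100 g × 2/3 ÷ 28.35 g/oz ≈ 2.4 oz
bread flour: (1 tbsp + 2 tsp = 5/3 tbsp) × 2/3 ÷ 16 tbsp/cup × 127 g/cup ≈ 8.8 g
olive oil: 1 tsp × 2/3 × 5 mL/tsp ≈ 3.3 mL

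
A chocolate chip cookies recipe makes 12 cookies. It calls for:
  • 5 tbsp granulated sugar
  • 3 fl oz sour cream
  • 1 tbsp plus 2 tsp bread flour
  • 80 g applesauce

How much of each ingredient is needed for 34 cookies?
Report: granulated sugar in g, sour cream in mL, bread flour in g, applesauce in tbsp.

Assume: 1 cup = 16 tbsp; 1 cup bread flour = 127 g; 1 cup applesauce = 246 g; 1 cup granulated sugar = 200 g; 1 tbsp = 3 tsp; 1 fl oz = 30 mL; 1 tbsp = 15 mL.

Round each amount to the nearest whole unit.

granulated sugar: 177 g; sour cream: 255 mL; bread flour: 37 g; applesauce: 15 tbsp

Scaling factor: 34/12 = 17/6.
granulated sugar: 5 tbsp × 17/6 ÷ 16 tbsp/cup × 200 g/cup ≈ 177 g
sour cream: 3 fl oz × 17/6 × 30 mL/fl oz = 255 mL
bread flour: (1 tbsp + 2 tsp = 5/3 tbsp) × 17/6 ÷ 16 tbsp/cup × 127 g/cup ≈ 37 g
applesauce: 80 g × 17/6 ÷ 246 g/cup × 16 tbsp/cup ≈ 15 tbsp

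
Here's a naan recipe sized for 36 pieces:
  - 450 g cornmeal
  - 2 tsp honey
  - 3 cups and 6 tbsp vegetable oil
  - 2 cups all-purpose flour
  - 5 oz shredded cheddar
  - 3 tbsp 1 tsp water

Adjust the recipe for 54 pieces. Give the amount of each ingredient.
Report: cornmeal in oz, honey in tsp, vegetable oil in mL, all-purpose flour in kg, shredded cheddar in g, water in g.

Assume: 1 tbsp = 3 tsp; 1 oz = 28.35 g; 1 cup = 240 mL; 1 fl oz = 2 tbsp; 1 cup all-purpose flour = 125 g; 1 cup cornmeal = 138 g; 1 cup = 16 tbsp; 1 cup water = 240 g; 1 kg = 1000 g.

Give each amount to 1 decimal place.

cornmeal: 23.8 oz; honey: 3.0 tsp; vegetable oil: 1215.0 mL; all-purpose flour: 0.4 kg; shredded cheddar: 212.6 g; water: 75.0 g

Scaling factor: 54/36 = 3/2 = 1.5.
cornmeal: 450 g × 3/2 ÷ 28.35 g/oz ≈ 23.8 oz
honey: 2 tsp × 3/2 = 3.0 tsp
vegetable oil: (3 cup + 6 tbsp = 3.375 cup) × 3/2 × 240 mL/cup = 1215.0 mL
all-purpose flour: 2 cup × 3/2 × 125 g/cup ÷ 1000 g/kg ≈ 0.4 kg
shredded cheddar: 5 oz × 3/2 × 28.35 g/oz ≈ 212.6 g
water: (3 tbsp + 1 tsp = 10/3 tbsp) × 3/2 ÷ 16 tbsp/cup × 240 g/cup = 75.0 g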